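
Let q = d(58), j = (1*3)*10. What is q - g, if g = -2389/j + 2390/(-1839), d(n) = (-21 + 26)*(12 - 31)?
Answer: -86231/6130 ≈ -14.067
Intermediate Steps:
d(n) = -95 (d(n) = 5*(-19) = -95)
j = 30 (j = 3*10 = 30)
g = -496119/6130 (g = -2389/30 + 2390/(-1839) = -2389*1/30 + 2390*(-1/1839) = -2389/30 - 2390/1839 = -496119/6130 ≈ -80.933)
q = -95
q - g = -95 - 1*(-496119/6130) = -95 + 496119/6130 = -86231/6130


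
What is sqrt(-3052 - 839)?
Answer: I*sqrt(3891) ≈ 62.378*I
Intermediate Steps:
sqrt(-3052 - 839) = sqrt(-3891) = I*sqrt(3891)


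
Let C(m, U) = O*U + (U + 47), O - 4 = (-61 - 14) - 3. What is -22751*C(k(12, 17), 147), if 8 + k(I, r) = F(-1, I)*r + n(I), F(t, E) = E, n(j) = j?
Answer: 243071684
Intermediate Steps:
k(I, r) = -8 + I + I*r (k(I, r) = -8 + (I*r + I) = -8 + (I + I*r) = -8 + I + I*r)
O = -74 (O = 4 + ((-61 - 14) - 3) = 4 + (-75 - 3) = 4 - 78 = -74)
C(m, U) = 47 - 73*U (C(m, U) = -74*U + (U + 47) = -74*U + (47 + U) = 47 - 73*U)
-22751*C(k(12, 17), 147) = -22751/(1/(47 - 73*147)) = -22751/(1/(47 - 10731)) = -22751/(1/(-10684)) = -22751/(-1/10684) = -22751*(-10684) = 243071684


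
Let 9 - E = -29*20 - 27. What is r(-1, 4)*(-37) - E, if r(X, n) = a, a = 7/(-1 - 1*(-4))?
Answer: -2107/3 ≈ -702.33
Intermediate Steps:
a = 7/3 (a = 7/(-1 + 4) = 7/3 ≈ 2.3333)
r(X, n) = 7/3
E = 616 (E = 9 - (-29*20 - 27) = 9 - (-580 - 27) = 9 - 1*(-607) = 9 + 607 = 616)
r(-1, 4)*(-37) - E = (7/3)*(-37) - 1*616 = -259/3 - 616 = -2107/3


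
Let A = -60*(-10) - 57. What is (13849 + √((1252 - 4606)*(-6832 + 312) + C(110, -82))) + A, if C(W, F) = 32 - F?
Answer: 14392 + √21868194 ≈ 19068.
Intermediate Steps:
A = 543 (A = 600 - 57 = 543)
(13849 + √((1252 - 4606)*(-6832 + 312) + C(110, -82))) + A = (13849 + √((1252 - 4606)*(-6832 + 312) + (32 - 1*(-82)))) + 543 = (13849 + √(-3354*(-6520) + (32 + 82))) + 543 = (13849 + √(21868080 + 114)) + 543 = (13849 + √21868194) + 543 = 14392 + √21868194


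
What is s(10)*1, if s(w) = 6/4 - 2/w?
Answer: 13/10 ≈ 1.3000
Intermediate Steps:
s(w) = 3/2 - 2/w (s(w) = 6*(¼) - 2/w = 3/2 - 2/w)
s(10)*1 = (3/2 - 2/10)*1 = (3/2 - 2*⅒)*1 = (3/2 - ⅕)*1 = (13/10)*1 = 13/10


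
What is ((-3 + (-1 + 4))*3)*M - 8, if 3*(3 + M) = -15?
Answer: -8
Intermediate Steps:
M = -8 (M = -3 + (1/3)*(-15) = -3 - 5 = -8)
((-3 + (-1 + 4))*3)*M - 8 = ((-3 + (-1 + 4))*3)*(-8) - 8 = ((-3 + 3)*3)*(-8) - 8 = (0*3)*(-8) - 8 = 0*(-8) - 8 = 0 - 8 = -8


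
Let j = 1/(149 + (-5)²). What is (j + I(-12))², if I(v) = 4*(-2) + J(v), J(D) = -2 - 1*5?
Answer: 6806881/30276 ≈ 224.83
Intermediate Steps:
J(D) = -7 (J(D) = -2 - 5 = -7)
j = 1/174 (j = 1/(149 + 25) = 1/174 ≈ 0.0057471)
I(v) = -15 (I(v) = 4*(-2) - 7 = -8 - 7 = -15)
(j + I(-12))² = (1/174 - 15)² = (-2609/174)² = 6806881/30276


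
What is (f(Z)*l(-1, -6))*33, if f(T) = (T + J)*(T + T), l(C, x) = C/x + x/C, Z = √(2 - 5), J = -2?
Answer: -1221 - 814*I*√3 ≈ -1221.0 - 1409.9*I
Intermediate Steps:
Z = I*√3 (Z = √(-3) = I*√3 ≈ 1.732*I)
f(T) = 2*T*(-2 + T) (f(T) = (T - 2)*(T + T) = (-2 + T)*(2*T) = 2*T*(-2 + T))
(f(Z)*l(-1, -6))*33 = ((2*(I*√3)*(-2 + I*√3))*(-1/(-6) - 6/(-1)))*33 = ((2*I*√3*(-2 + I*√3))*(-1*(-⅙) - 6*(-1)))*33 = ((2*I*√3*(-2 + I*√3))*(⅙ + 6))*33 = ((2*I*√3*(-2 + I*√3))*(37/6))*33 = (37*I*√3*(-2 + I*√3)/3)*33 = 407*I*√3*(-2 + I*√3)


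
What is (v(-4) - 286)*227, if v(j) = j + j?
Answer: -66738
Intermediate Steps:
v(j) = 2*j
(v(-4) - 286)*227 = (2*(-4) - 286)*227 = (-8 - 286)*227 = -294*227 = -66738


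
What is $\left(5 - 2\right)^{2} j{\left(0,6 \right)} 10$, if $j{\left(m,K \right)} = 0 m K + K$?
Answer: $540$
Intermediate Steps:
$j{\left(m,K \right)} = K$ ($j{\left(m,K \right)} = 0 K + K = 0 + K = K$)
$\left(5 - 2\right)^{2} j{\left(0,6 \right)} 10 = \left(5 - 2\right)^{2} \cdot 6 \cdot 10 = 3^{2} \cdot 6 \cdot 10 = 9 \cdot 6 \cdot 10 = 54 \cdot 10 = 540$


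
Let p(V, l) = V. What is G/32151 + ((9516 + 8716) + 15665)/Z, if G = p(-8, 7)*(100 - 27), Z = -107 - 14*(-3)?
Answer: -1089860407/2089815 ≈ -521.51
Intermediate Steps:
Z = -65 (Z = -107 + 42 = -65)
G = -584 (G = -8*(100 - 27) = -8*73 = -584)
G/32151 + ((9516 + 8716) + 15665)/Z = -584/32151 + ((9516 + 8716) + 15665)/(-65) = -584*1/32151 + (18232 + 15665)*(-1/65) = -584/32151 + 33897*(-1/65) = -584/32151 - 33897/65 = -1089860407/2089815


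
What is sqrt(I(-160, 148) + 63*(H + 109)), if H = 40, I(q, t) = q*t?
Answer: I*sqrt(14293) ≈ 119.55*I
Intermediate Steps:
sqrt(I(-160, 148) + 63*(H + 109)) = sqrt(-160*148 + 63*(40 + 109)) = sqrt(-23680 + 63*149) = sqrt(-23680 + 9387) = sqrt(-14293) = I*sqrt(14293)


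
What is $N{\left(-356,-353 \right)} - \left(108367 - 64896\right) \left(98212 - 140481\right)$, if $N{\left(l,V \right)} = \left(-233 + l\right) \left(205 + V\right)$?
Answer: $1837562871$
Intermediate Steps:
$N{\left(-356,-353 \right)} - \left(108367 - 64896\right) \left(98212 - 140481\right) = \left(-47765 - -82249 + 205 \left(-356\right) - -125668\right) - \left(108367 - 64896\right) \left(98212 - 140481\right) = \left(-47765 + 82249 - 72980 + 125668\right) - 43471 \left(-42269\right) = 87172 - -1837475699 = 87172 + 1837475699 = 1837562871$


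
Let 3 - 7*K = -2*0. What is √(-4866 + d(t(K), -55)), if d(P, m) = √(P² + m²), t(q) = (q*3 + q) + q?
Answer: √(-238434 + 35*√5938)/7 ≈ 69.361*I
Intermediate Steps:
K = 3/7 (K = 3/7 - (-2)*0/7 = 3/7 - ⅐*0 = 3/7 + 0 = 3/7 ≈ 0.42857)
t(q) = 5*q (t(q) = (3*q + q) + q = 4*q + q = 5*q)
√(-4866 + d(t(K), -55)) = √(-4866 + √((5*(3/7))² + (-55)²)) = √(-4866 + √((15/7)² + 3025)) = √(-4866 + √(225/49 + 3025)) = √(-4866 + √(148450/49)) = √(-4866 + 5*√5938/7)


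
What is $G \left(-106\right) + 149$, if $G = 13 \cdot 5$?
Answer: $-6741$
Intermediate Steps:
$G = 65$
$G \left(-106\right) + 149 = 65 \left(-106\right) + 149 = -6890 + 149 = -6741$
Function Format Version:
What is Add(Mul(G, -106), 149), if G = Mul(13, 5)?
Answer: -6741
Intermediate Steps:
G = 65
Add(Mul(G, -106), 149) = Add(Mul(65, -106), 149) = Add(-6890, 149) = -6741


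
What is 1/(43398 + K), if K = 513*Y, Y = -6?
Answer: 1/40320 ≈ 2.4802e-5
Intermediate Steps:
K = -3078 (K = 513*(-6) = -3078)
1/(43398 + K) = 1/(43398 - 3078) = 1/40320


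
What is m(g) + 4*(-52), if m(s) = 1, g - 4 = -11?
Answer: -207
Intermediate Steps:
g = -7 (g = 4 - 11 = -7)
m(g) + 4*(-52) = 1 + 4*(-52) = 1 - 208 = -207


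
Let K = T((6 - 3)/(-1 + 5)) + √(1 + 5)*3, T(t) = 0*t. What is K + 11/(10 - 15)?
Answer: -11/5 + 3*√6 ≈ 5.1485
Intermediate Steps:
T(t) = 0
K = 3*√6 (K = 0 + √(1 + 5)*3 = 0 + √6*3 = 0 + 3*√6 = 3*√6 ≈ 7.3485)
K + 11/(10 - 15) = 3*√6 + 11/(10 - 15) = 3*√6 + 11/(-5) = 3*√6 + 11*(-⅕) = 3*√6 - 11/5 = -11/5 + 3*√6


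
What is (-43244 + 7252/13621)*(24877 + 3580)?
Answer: -16761721423304/13621 ≈ -1.2306e+9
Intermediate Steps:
(-43244 + 7252/13621)*(24877 + 3580) = (-43244 + 7252*(1/13621))*28457 = (-43244 + 7252/13621)*28457 = -589019272/13621*28457 = -16761721423304/13621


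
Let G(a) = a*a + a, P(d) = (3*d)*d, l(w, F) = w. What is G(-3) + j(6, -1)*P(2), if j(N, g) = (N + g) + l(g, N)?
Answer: 54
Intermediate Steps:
P(d) = 3*d²
j(N, g) = N + 2*g (j(N, g) = (N + g) + g = N + 2*g)
G(a) = a + a² (G(a) = a² + a = a + a²)
G(-3) + j(6, -1)*P(2) = -3*(1 - 3) + (6 + 2*(-1))*(3*2²) = -3*(-2) + (6 - 2)*(3*4) = 6 + 4*12 = 6 + 48 = 54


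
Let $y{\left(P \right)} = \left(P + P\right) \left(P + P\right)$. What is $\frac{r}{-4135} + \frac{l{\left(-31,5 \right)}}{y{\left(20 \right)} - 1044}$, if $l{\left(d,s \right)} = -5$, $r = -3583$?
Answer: $\frac{1971473}{2299060} \approx 0.85751$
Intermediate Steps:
$y{\left(P \right)} = 4 P^{2}$ ($y{\left(P \right)} = 2 P 2 P = 4 P^{2}$)
$\frac{r}{-4135} + \frac{l{\left(-31,5 \right)}}{y{\left(20 \right)} - 1044} = - \frac{3583}{-4135} - \frac{5}{4 \cdot 20^{2} - 1044} = \left(-3583\right) \left(- \frac{1}{4135}\right) - \frac{5}{4 \cdot 400 - 1044} = \frac{3583}{4135} - \frac{5}{1600 - 1044} = \frac{3583}{4135} - \frac{5}{556} = \frac{1971473}{2299060}$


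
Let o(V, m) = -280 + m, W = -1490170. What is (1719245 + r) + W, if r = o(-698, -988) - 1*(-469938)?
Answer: 697745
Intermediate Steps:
r = 468670 (r = (-280 - 988) - 1*(-469938) = -1268 + 469938 = 468670)
(1719245 + r) + W = (1719245 + 468670) - 1490170 = 2187915 - 1490170 = 697745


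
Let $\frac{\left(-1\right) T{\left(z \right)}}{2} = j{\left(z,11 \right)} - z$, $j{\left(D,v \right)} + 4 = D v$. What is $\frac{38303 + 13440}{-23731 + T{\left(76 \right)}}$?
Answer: $- \frac{51743}{25243} \approx -2.0498$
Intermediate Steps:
$j{\left(D,v \right)} = -4 + D v$
$T{\left(z \right)} = 8 - 20 z$ ($T{\left(z \right)} = - 2 \left(\left(-4 + z 11\right) - z\right) = - 2 \left(\left(-4 + 11 z\right) - z\right) = - 2 \left(-4 + 10 z\right) = 8 - 20 z$)
$\frac{38303 + 13440}{-23731 + T{\left(76 \right)}} = \frac{38303 + 13440}{-23731 + \left(8 - 1520\right)} = \frac{51743}{-23731 + \left(8 - 1520\right)} = \frac{51743}{-23731 - 1512} = \frac{51743}{-25243} = 51743 \left(- \frac{1}{25243}\right) = - \frac{51743}{25243}$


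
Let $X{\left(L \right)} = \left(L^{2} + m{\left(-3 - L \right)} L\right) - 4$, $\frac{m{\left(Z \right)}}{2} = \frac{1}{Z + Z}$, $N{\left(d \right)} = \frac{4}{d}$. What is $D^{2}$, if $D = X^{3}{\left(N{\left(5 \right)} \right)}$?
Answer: $\frac{23798801546447159296}{11485810791015625} \approx 2072.0$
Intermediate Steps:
$m{\left(Z \right)} = \frac{1}{Z}$ ($m{\left(Z \right)} = \frac{2}{Z + Z} = \frac{2}{2 Z} = 2 \frac{1}{2 Z} = \frac{1}{Z}$)
$X{\left(L \right)} = -4 + L^{2} + \frac{L}{-3 - L}$ ($X{\left(L \right)} = \left(L^{2} + \frac{L}{-3 - L}\right) - 4 = -4 + L^{2} + \frac{L}{-3 - L}$)
$D = - \frac{4878401536}{107171875}$ ($D = \left(\frac{- \frac{4}{5} + \left(-4 + \left(\frac{4}{5}\right)^{2}\right) \left(3 + \frac{4}{5}\right)}{3 + \frac{4}{5}}\right)^{3} = \left(\frac{- \frac{4}{5} + \left(-4 + \left(4 \cdot \frac{1}{5}\right)^{2}\right) \left(3 + 4 \cdot \frac{1}{5}\right)}{3 + 4 \cdot \frac{1}{5}}\right)^{3} = \left(\frac{\left(-1\right) \frac{4}{5} + \left(-4 + \left(\frac{4}{5}\right)^{2}\right) \left(3 + \frac{4}{5}\right)}{3 + \frac{4}{5}}\right)^{3} = \left(\frac{- \frac{4}{5} + \left(-4 + \frac{16}{25}\right) \frac{19}{5}}{\frac{19}{5}}\right)^{3} = \left(\frac{5 \left(- \frac{4}{5} - \frac{1596}{125}\right)}{19}\right)^{3} = \left(\frac{5}{19} \left(- \frac{1696}{125}\right)\right)^{3} = \left(- \frac{1696}{475}\right)^{3} = - \frac{4878401536}{107171875} \approx -45.519$)
$D^{2} = \left(- \frac{4878401536}{107171875}\right)^{2} = \frac{23798801546447159296}{11485810791015625}$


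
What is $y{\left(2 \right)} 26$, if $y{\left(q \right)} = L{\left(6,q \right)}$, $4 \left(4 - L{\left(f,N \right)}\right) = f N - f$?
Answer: $65$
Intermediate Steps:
$L{\left(f,N \right)} = 4 + \frac{f}{4} - \frac{N f}{4}$ ($L{\left(f,N \right)} = 4 - \frac{f N - f}{4} = 4 - \frac{N f - f}{4} = 4 - \frac{- f + N f}{4} = 4 - \left(- \frac{f}{4} + \frac{N f}{4}\right) = 4 + \frac{f}{4} - \frac{N f}{4}$)
$y{\left(q \right)} = \frac{11}{2} - \frac{3 q}{2}$ ($y{\left(q \right)} = 4 + \frac{1}{4} \cdot 6 - \frac{1}{4} q 6 = 4 + \frac{3}{2} - \frac{3 q}{2} = \frac{11}{2} - \frac{3 q}{2}$)
$y{\left(2 \right)} 26 = \left(\frac{11}{2} - 3\right) 26 = \frac{5}{2} \cdot 26 = 65$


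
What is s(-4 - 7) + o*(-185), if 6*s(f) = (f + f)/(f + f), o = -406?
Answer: 450661/6 ≈ 75110.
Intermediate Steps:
s(f) = ⅙ (s(f) = ((f + f)/(f + f))/6 = ((2*f)/((2*f)))/6 = ((2*f)*(1/(2*f)))/6 = (⅙)*1 = ⅙)
s(-4 - 7) + o*(-185) = ⅙ - 406*(-185) = ⅙ + 75110 = 450661/6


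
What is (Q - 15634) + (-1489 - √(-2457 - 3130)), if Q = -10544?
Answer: -27667 - I*√5587 ≈ -27667.0 - 74.746*I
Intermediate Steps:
(Q - 15634) + (-1489 - √(-2457 - 3130)) = (-10544 - 15634) + (-1489 - √(-2457 - 3130)) = -26178 + (-1489 - √(-5587)) = -26178 + (-1489 - I*√5587) = -27667 - I*√5587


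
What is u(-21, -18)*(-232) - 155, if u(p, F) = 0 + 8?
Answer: -2011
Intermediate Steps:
u(p, F) = 8
u(-21, -18)*(-232) - 155 = 8*(-232) - 155 = -1856 - 155 = -2011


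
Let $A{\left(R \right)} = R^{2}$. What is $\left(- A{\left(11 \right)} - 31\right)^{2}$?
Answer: $23104$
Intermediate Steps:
$\left(- A{\left(11 \right)} - 31\right)^{2} = \left(- 11^{2} - 31\right)^{2} = \left(\left(-1\right) 121 - 31\right)^{2} = \left(-121 - 31\right)^{2} = \left(-152\right)^{2} = 23104$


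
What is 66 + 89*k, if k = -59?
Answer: -5185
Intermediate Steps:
66 + 89*k = 66 + 89*(-59) = 66 - 5251 = -5185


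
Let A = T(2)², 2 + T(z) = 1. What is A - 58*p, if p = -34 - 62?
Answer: 5569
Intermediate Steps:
p = -96
T(z) = -1 (T(z) = -2 + 1 = -1)
A = 1 (A = (-1)² = 1)
A - 58*p = 1 - 58*(-96) = 1 + 5568 = 5569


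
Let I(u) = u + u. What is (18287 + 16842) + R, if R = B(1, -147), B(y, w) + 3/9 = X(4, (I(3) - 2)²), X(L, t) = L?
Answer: 105398/3 ≈ 35133.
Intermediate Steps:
I(u) = 2*u
B(y, w) = 11/3 (B(y, w) = -⅓ + 4 = 11/3)
R = 11/3 ≈ 3.6667
(18287 + 16842) + R = (18287 + 16842) + 11/3 = 35129 + 11/3 = 105398/3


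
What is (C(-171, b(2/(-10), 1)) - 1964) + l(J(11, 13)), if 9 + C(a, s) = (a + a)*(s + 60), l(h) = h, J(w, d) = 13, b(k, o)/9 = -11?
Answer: 11378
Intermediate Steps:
b(k, o) = -99 (b(k, o) = 9*(-11) = -99)
C(a, s) = -9 + 2*a*(60 + s) (C(a, s) = -9 + (a + a)*(s + 60) = -9 + (2*a)*(60 + s) = -9 + 2*a*(60 + s))
(C(-171, b(2/(-10), 1)) - 1964) + l(J(11, 13)) = ((-9 + 120*(-171) + 2*(-171)*(-99)) - 1964) + 13 = ((-9 - 20520 + 33858) - 1964) + 13 = (13329 - 1964) + 13 = 11365 + 13 = 11378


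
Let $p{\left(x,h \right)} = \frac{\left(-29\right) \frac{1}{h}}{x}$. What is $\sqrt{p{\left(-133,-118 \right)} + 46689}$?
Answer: $\frac{\sqrt{11499576628078}}{15694} \approx 216.08$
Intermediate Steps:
$p{\left(x,h \right)} = - \frac{29}{h x}$
$\sqrt{p{\left(-133,-118 \right)} + 46689} = \sqrt{- \frac{29}{\left(-118\right) \left(-133\right)} + 46689} = \sqrt{\left(-29\right) \left(- \frac{1}{118}\right) \left(- \frac{1}{133}\right) + 46689} = \sqrt{- \frac{29}{15694} + 46689} = \sqrt{\frac{732737137}{15694}} = \frac{\sqrt{11499576628078}}{15694}$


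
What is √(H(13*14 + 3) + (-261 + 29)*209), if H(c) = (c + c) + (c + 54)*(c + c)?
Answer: 2*√10078 ≈ 200.78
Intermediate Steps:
H(c) = 2*c + 2*c*(54 + c) (H(c) = 2*c + (54 + c)*(2*c) = 2*c + 2*c*(54 + c))
√(H(13*14 + 3) + (-261 + 29)*209) = √(2*(13*14 + 3)*(55 + (13*14 + 3)) + (-261 + 29)*209) = √(2*(182 + 3)*(55 + (182 + 3)) - 232*209) = √(2*185*(55 + 185) - 48488) = √(2*185*240 - 48488) = √(88800 - 48488) = √40312 = 2*√10078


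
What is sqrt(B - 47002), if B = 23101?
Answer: I*sqrt(23901) ≈ 154.6*I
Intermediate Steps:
sqrt(B - 47002) = sqrt(23101 - 47002) = sqrt(-23901) = I*sqrt(23901)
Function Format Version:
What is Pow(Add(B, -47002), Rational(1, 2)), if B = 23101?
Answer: Mul(I, Pow(23901, Rational(1, 2))) ≈ Mul(154.60, I)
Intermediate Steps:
Pow(Add(B, -47002), Rational(1, 2)) = Pow(Add(23101, -47002), Rational(1, 2)) = Pow(-23901, Rational(1, 2)) = Mul(I, Pow(23901, Rational(1, 2)))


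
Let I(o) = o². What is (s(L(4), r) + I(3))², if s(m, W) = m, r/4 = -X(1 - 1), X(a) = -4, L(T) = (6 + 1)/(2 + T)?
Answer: 3721/36 ≈ 103.36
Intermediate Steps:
L(T) = 7/(2 + T)
r = 16 (r = 4*(-1*(-4)) = 4*4 = 16)
(s(L(4), r) + I(3))² = (7/(2 + 4) + 3²)² = (7/6 + 9)² = (61/6)² = 3721/36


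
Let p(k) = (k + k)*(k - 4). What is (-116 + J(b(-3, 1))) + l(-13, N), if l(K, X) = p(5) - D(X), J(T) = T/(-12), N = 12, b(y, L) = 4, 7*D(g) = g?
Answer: -2269/21 ≈ -108.05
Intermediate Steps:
p(k) = 2*k*(-4 + k) (p(k) = (2*k)*(-4 + k) = 2*k*(-4 + k))
D(g) = g/7
J(T) = -T/12 (J(T) = T*(-1/12) = -T/12)
l(K, X) = 10 - X/7 (l(K, X) = 2*5*(-4 + 5) - X/7 = 2*5*1 - X/7 = 10 - X/7)
(-116 + J(b(-3, 1))) + l(-13, N) = (-116 - 1/12*4) + (10 - 1/7*12) = (-116 - 1/3) + (10 - 12/7) = -349/3 + 58/7 = -2269/21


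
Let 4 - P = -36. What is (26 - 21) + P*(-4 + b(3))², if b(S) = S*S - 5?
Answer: 5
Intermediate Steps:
b(S) = -5 + S² (b(S) = S² - 5 = -5 + S²)
P = 40 (P = 4 - 1*(-36) = 4 + 36 = 40)
(26 - 21) + P*(-4 + b(3))² = (26 - 21) + 40*(-4 + (-5 + 3²))² = 5 + 40*(-4 + (-5 + 9))² = 5 + 40*(-4 + 4)² = 5 + 40*0² = 5 + 40*0 = 5 + 0 = 5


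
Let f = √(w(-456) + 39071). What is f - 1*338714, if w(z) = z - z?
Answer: -338714 + √39071 ≈ -3.3852e+5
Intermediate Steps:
w(z) = 0
f = √39071 (f = √(0 + 39071) = √39071 ≈ 197.66)
f - 1*338714 = √39071 - 1*338714 = √39071 - 338714 = -338714 + √39071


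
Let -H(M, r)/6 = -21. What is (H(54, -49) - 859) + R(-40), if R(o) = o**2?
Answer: 867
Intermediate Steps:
H(M, r) = 126 (H(M, r) = -6*(-21) = 126)
(H(54, -49) - 859) + R(-40) = (126 - 859) + (-40)**2 = -733 + 1600 = 867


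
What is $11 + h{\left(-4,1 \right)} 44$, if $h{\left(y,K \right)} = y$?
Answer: $-165$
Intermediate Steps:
$11 + h{\left(-4,1 \right)} 44 = 11 - 176 = -165$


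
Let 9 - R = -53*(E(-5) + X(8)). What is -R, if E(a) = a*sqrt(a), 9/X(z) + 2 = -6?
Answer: 405/8 + 265*I*sqrt(5) ≈ 50.625 + 592.56*I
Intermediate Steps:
X(z) = -9/8 (X(z) = 9/(-2 - 6) = 9/(-8) = 9*(-1/8) = -9/8)
E(a) = a**(3/2)
R = -405/8 - 265*I*sqrt(5) (R = 9 - (-53)*((-5)**(3/2) - 9/8) = 9 - (-53)*(-5*I*sqrt(5) - 9/8) = 9 - (-53)*(-9/8 - 5*I*sqrt(5)) = 9 - (477/8 + 265*I*sqrt(5)) = 9 + (-477/8 - 265*I*sqrt(5)) = -405/8 - 265*I*sqrt(5) ≈ -50.625 - 592.56*I)
-R = -(-405/8 - 265*I*sqrt(5)) = 405/8 + 265*I*sqrt(5)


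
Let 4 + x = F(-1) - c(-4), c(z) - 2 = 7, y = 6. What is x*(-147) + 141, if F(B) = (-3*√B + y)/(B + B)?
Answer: 2493 - 441*I/2 ≈ 2493.0 - 220.5*I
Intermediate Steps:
c(z) = 9 (c(z) = 2 + 7 = 9)
F(B) = (6 - 3*√B)/(2*B) (F(B) = (-3*√B + 6)/(B + B) = (6 - 3*√B)/((2*B)) = (6 - 3*√B)*(1/(2*B)) = (6 - 3*√B)/(2*B))
x = -16 + 3*I/2 (x = -4 + ((3/(-1) - (-3)*I/2) - 1*9) = -4 + ((3*(-1) - (-3)*I/2) - 9) = -4 + ((-3 + 3*I/2) - 9) = -4 + (-12 + 3*I/2) = -16 + 3*I/2 ≈ -16.0 + 1.5*I)
x*(-147) + 141 = (-16 + 3*I/2)*(-147) + 141 = (2352 - 441*I/2) + 141 = 2493 - 441*I/2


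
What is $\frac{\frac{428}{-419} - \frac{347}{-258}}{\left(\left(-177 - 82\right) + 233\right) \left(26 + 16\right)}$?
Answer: $- \frac{34969}{118047384} \approx -0.00029623$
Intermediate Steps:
$\frac{\frac{428}{-419} - \frac{347}{-258}}{\left(\left(-177 - 82\right) + 233\right) \left(26 + 16\right)} = \frac{428 \left(- \frac{1}{419}\right) - - \frac{347}{258}}{\left(\left(-177 - 82\right) + 233\right) 42} = \frac{- \frac{428}{419} + \frac{347}{258}}{\left(-259 + 233\right) 42} = \frac{34969}{108102 \left(\left(-26\right) 42\right)} = \frac{34969}{108102 \left(-1092\right)} = \frac{34969}{108102} \left(- \frac{1}{1092}\right) = - \frac{34969}{118047384}$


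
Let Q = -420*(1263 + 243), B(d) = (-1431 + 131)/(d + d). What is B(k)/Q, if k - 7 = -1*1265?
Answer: -65/79571016 ≈ -8.1688e-7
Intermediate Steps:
k = -1258 (k = 7 - 1*1265 = 7 - 1265 = -1258)
B(d) = -650/d (B(d) = -1300*1/(2*d) = -650/d)
Q = -632520 (Q = -420*1506 = -632520)
B(k)/Q = -650/(-1258)/(-632520) = -650*(-1/1258)*(-1/632520) = (325/629)*(-1/632520) = -65/79571016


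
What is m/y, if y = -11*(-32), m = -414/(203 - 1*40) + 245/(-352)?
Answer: -185663/20196352 ≈ -0.0091929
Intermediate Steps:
m = -185663/57376 (m = -414/(203 - 40) + 245*(-1/352) = -414/163 - 245/352 = -185663/57376 ≈ -3.2359)
y = 352
m/y = -185663/57376/352 = -185663/57376*1/352 = -185663/20196352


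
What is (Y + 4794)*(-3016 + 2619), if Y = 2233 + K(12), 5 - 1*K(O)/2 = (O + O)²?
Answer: -2336345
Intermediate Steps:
K(O) = 10 - 8*O² (K(O) = 10 - 2*(O + O)² = 10 - 2*4*O² = 10 - 8*O²)
Y = 1091 (Y = 2233 + (10 - 8*12²) = 2233 + (10 - 8*144) = 2233 + (10 - 1152) = 2233 - 1142 = 1091)
(Y + 4794)*(-3016 + 2619) = (1091 + 4794)*(-3016 + 2619) = 5885*(-397) = -2336345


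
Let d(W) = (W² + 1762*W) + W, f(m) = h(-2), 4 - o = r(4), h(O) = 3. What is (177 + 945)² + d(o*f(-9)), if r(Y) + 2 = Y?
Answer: 1269498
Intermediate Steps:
r(Y) = -2 + Y
o = 2 (o = 4 - (-2 + 4) = 4 - 1*2 = 4 - 2 = 2)
f(m) = 3
d(W) = W² + 1763*W
(177 + 945)² + d(o*f(-9)) = (177 + 945)² + (2*3)*(1763 + 2*3) = 1122² + 6*(1763 + 6) = 1258884 + 6*1769 = 1258884 + 10614 = 1269498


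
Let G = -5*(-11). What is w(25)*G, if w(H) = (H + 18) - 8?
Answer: 1925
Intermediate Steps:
G = 55
w(H) = 10 + H (w(H) = (18 + H) - 8 = 10 + H)
w(25)*G = (10 + 25)*55 = 35*55 = 1925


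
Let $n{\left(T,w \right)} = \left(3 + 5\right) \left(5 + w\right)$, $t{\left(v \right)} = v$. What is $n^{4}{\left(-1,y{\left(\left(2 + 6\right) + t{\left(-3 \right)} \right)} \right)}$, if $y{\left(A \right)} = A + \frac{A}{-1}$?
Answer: $2560000$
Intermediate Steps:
$y{\left(A \right)} = 0$ ($y{\left(A \right)} = A + A \left(-1\right) = A - A = 0$)
$n{\left(T,w \right)} = 40 + 8 w$ ($n{\left(T,w \right)} = 8 \left(5 + w\right) = 40 + 8 w$)
$n^{4}{\left(-1,y{\left(\left(2 + 6\right) + t{\left(-3 \right)} \right)} \right)} = \left(40 + 8 \cdot 0\right)^{4} = \left(40 + 0\right)^{4} = 40^{4} = 2560000$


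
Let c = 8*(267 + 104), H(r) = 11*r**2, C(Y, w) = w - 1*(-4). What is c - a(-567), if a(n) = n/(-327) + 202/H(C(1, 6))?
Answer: 177816641/59950 ≈ 2966.1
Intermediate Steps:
C(Y, w) = 4 + w (C(Y, w) = w + 4 = 4 + w)
c = 2968 (c = 8*371 = 2968)
a(n) = 101/550 - n/327 (a(n) = n/(-327) + 202/((11*(4 + 6)**2)) = n*(-1/327) + 202/((11*10**2)) = -n/327 + 202/((11*100)) = -n/327 + 202/1100 = -n/327 + 202*(1/1100) = -n/327 + 101/550 = 101/550 - n/327)
c - a(-567) = 2968 - (101/550 - 1/327*(-567)) = 2968 - (101/550 + 189/109) = 2968 - 1*114959/59950 = 2968 - 114959/59950 = 177816641/59950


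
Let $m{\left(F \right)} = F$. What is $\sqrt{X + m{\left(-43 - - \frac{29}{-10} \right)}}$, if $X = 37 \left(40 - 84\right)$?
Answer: $\frac{i \sqrt{167390}}{10} \approx 40.913 i$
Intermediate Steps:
$X = -1628$ ($X = 37 \left(-44\right) = -1628$)
$\sqrt{X + m{\left(-43 - - \frac{29}{-10} \right)}} = \sqrt{-1628 - \left(43 - \frac{29}{-10}\right)} = \sqrt{-1628 - \left(43 - - \frac{29}{10}\right)} = \sqrt{-1628 - \frac{459}{10}} = \sqrt{- \frac{16739}{10}} = \frac{i \sqrt{167390}}{10}$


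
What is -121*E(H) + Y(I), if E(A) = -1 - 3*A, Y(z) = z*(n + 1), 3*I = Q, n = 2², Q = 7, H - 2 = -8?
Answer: -6136/3 ≈ -2045.3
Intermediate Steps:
H = -6 (H = 2 - 8 = -6)
n = 4
I = 7/3 (I = (⅓)*7 = 7/3 ≈ 2.3333)
Y(z) = 5*z (Y(z) = z*(4 + 1) = z*5 = 5*z)
-121*E(H) + Y(I) = -121*(-1 - 3*(-6)) + 5*(7/3) = -121*(-1 + 18) + 35/3 = -121*17 + 35/3 = -2057 + 35/3 = -6136/3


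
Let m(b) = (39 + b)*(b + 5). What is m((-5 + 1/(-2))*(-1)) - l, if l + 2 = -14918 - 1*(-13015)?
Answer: 9489/4 ≈ 2372.3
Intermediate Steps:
l = -1905 (l = -2 + (-14918 - 1*(-13015)) = -2 + (-14918 + 13015) = -2 - 1903 = -1905)
m(b) = (5 + b)*(39 + b) (m(b) = (39 + b)*(5 + b) = (5 + b)*(39 + b))
m((-5 + 1/(-2))*(-1)) - l = (195 + ((-5 + 1/(-2))*(-1))² + 44*((-5 + 1/(-2))*(-1))) - 1*(-1905) = (195 + ((-5 - ½)*(-1))² + 44*((-5 - ½)*(-1))) + 1905 = (195 + (-11/2*(-1))² + 44*(-11/2*(-1))) + 1905 = (195 + (11/2)² + 44*(11/2)) + 1905 = (195 + 121/4 + 242) + 1905 = 1869/4 + 1905 = 9489/4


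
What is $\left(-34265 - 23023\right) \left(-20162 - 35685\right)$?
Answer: $3199362936$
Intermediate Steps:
$\left(-34265 - 23023\right) \left(-20162 - 35685\right) = \left(-57288\right) \left(-55847\right) = 3199362936$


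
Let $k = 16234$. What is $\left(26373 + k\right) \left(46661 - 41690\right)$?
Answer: $211799397$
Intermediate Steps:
$\left(26373 + k\right) \left(46661 - 41690\right) = \left(26373 + 16234\right) \left(46661 - 41690\right) = 42607 \cdot 4971 = 211799397$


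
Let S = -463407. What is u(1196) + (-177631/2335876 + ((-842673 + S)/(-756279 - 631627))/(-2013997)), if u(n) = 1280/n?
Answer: 74650964936538906987/75087301598725725868 ≈ 0.99419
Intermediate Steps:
u(1196) + (-177631/2335876 + ((-842673 + S)/(-756279 - 631627))/(-2013997)) = 1280/1196 + (-177631/2335876 + ((-842673 - 463407)/(-756279 - 631627))/(-2013997)) = 1280*(1/1196) + (-177631*1/2335876 - 1306080/(-1387906)*(-1/2013997)) = 320/299 + (-177631/2335876 - 1306080*(-1/1387906)*(-1/2013997)) = 320/299 + (-177631/2335876 + (653040/693953)*(-1/2013997)) = 320/299 + (-177631/2335876 - 653040/1397619260141) = 320/299 - 248262032218569011/3264665286901118516 = 74650964936538906987/75087301598725725868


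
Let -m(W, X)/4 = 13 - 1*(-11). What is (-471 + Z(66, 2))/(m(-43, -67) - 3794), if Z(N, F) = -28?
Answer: 499/3890 ≈ 0.12828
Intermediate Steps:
m(W, X) = -96 (m(W, X) = -4*(13 - 1*(-11)) = -4*(13 + 11) = -4*24 = -96)
(-471 + Z(66, 2))/(m(-43, -67) - 3794) = (-471 - 28)/(-96 - 3794) = -499/(-3890) = -499*(-1/3890) = 499/3890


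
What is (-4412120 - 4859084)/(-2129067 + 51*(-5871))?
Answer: 2317801/607122 ≈ 3.8177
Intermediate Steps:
(-4412120 - 4859084)/(-2129067 + 51*(-5871)) = -9271204/(-2129067 - 299421) = -9271204/(-2428488) = -9271204*(-1/2428488) = 2317801/607122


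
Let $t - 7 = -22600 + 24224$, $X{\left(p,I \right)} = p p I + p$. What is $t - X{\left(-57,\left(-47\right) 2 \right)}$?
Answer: $307094$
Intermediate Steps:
$X{\left(p,I \right)} = p + I p^{2}$ ($X{\left(p,I \right)} = p^{2} I + p = I p^{2} + p = p + I p^{2}$)
$t = 1631$ ($t = 7 + \left(-22600 + 24224\right) = 7 + 1624 = 1631$)
$t - X{\left(-57,\left(-47\right) 2 \right)} = 1631 - - 57 \left(1 + \left(-47\right) 2 \left(-57\right)\right) = 1631 - - 57 \left(1 - -5358\right) = 1631 - - 57 \left(1 + 5358\right) = 1631 - \left(-57\right) 5359 = 1631 - -305463 = 1631 + 305463 = 307094$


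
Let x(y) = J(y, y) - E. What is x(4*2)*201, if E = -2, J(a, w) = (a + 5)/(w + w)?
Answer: 9045/16 ≈ 565.31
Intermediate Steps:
J(a, w) = (5 + a)/(2*w) (J(a, w) = (5 + a)/((2*w)) = (5 + a)*(1/(2*w)) = (5 + a)/(2*w))
x(y) = 2 + (5 + y)/(2*y) (x(y) = (5 + y)/(2*y) - 1*(-2) = (5 + y)/(2*y) + 2 = 2 + (5 + y)/(2*y))
x(4*2)*201 = (5*(1 + 4*2)/(2*((4*2))))*201 = ((5/2)*(1 + 8)/8)*201 = ((5/2)*(1/8)*9)*201 = (45/16)*201 = 9045/16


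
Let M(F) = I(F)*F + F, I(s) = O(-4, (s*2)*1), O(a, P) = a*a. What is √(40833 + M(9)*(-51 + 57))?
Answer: 3*√4639 ≈ 204.33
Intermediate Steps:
O(a, P) = a²
I(s) = 16 (I(s) = (-4)² = 16)
M(F) = 17*F (M(F) = 16*F + F = 17*F)
√(40833 + M(9)*(-51 + 57)) = √(40833 + (17*9)*(-51 + 57)) = √(40833 + 153*6) = √(40833 + 918) = √41751 = 3*√4639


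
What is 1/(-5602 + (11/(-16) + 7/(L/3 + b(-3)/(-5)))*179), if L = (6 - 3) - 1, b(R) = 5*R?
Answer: -176/947467 ≈ -0.00018576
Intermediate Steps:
L = 2 (L = 3 - 1 = 2)
1/(-5602 + (11/(-16) + 7/(L/3 + b(-3)/(-5)))*179) = 1/(-5602 + (11/(-16) + 7/(2/3 + (5*(-3))/(-5)))*179) = 1/(-5602 + (11*(-1/16) + 7/(2*(⅓) - 15*(-⅕)))*179) = 1/(-5602 + (-11/16 + 7/(⅔ + 3))*179) = 1/(-5602 + (-11/16 + 7/(11/3))*179) = 1/(-5602 + (-11/16 + 7*(3/11))*179) = 1/(-5602 + (-11/16 + 21/11)*179) = 1/(-5602 + (215/176)*179) = 1/(-5602 + 38485/176) = 1/(-947467/176) = -176/947467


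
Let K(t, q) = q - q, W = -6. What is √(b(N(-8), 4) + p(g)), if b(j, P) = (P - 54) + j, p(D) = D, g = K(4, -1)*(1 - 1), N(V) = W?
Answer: 2*I*√14 ≈ 7.4833*I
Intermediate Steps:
K(t, q) = 0
N(V) = -6
g = 0 (g = 0*(1 - 1) = 0*0 = 0)
b(j, P) = -54 + P + j (b(j, P) = (-54 + P) + j = -54 + P + j)
√(b(N(-8), 4) + p(g)) = √((-54 + 4 - 6) + 0) = √(-56 + 0) = √(-56) = 2*I*√14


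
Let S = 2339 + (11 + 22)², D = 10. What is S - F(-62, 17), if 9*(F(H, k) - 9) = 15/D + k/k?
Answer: 61537/18 ≈ 3418.7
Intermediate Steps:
F(H, k) = 167/18 (F(H, k) = 9 + (15/10 + k/k)/9 = 9 + (15*(⅒) + 1)/9 = 9 + (3/2 + 1)/9 = 9 + (⅑)*(5/2) = 9 + 5/18 = 167/18)
S = 3428 (S = 2339 + 33² = 2339 + 1089 = 3428)
S - F(-62, 17) = 3428 - 1*167/18 = 3428 - 167/18 = 61537/18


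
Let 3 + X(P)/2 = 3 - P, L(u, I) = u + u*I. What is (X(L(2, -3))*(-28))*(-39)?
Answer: 8736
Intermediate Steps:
L(u, I) = u + I*u
X(P) = -2*P (X(P) = -6 + 2*(3 - P) = -6 + (6 - 2*P) = -2*P)
(X(L(2, -3))*(-28))*(-39) = (-4*(1 - 3)*(-28))*(-39) = (-4*(-2)*(-28))*(-39) = (-2*(-4)*(-28))*(-39) = (8*(-28))*(-39) = -224*(-39) = 8736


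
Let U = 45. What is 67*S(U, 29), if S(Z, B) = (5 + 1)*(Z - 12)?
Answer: 13266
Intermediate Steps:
S(Z, B) = -72 + 6*Z (S(Z, B) = 6*(-12 + Z) = -72 + 6*Z)
67*S(U, 29) = 67*(-72 + 6*45) = 67*(-72 + 270) = 67*198 = 13266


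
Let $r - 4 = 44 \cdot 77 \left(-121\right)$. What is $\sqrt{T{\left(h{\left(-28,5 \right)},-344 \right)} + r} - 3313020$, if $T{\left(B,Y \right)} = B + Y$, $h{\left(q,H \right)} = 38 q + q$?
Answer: $-3313020 + 2 i \sqrt{102845} \approx -3.313 \cdot 10^{6} + 641.39 i$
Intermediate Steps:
$h{\left(q,H \right)} = 39 q$
$r = -409944$ ($r = 4 + 44 \cdot 77 \left(-121\right) = 4 + 3388 \left(-121\right) = 4 - 409948 = -409944$)
$\sqrt{T{\left(h{\left(-28,5 \right)},-344 \right)} + r} - 3313020 = \sqrt{\left(39 \left(-28\right) - 344\right) - 409944} - 3313020 = \sqrt{\left(-1092 - 344\right) - 409944} - 3313020 = \sqrt{-1436 - 409944} - 3313020 = \sqrt{-411380} - 3313020 = 2 i \sqrt{102845} - 3313020 = -3313020 + 2 i \sqrt{102845}$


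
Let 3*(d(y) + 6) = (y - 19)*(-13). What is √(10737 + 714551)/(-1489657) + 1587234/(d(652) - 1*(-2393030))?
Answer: 1587234/2390281 - 2*√181322/1489657 ≈ 0.66346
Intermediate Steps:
d(y) = 229/3 - 13*y/3 (d(y) = -6 + ((y - 19)*(-13))/3 = -6 + ((-19 + y)*(-13))/3 = -6 + (247 - 13*y)/3 = -6 + (247/3 - 13*y/3) = 229/3 - 13*y/3)
√(10737 + 714551)/(-1489657) + 1587234/(d(652) - 1*(-2393030)) = √(10737 + 714551)/(-1489657) + 1587234/((229/3 - 13/3*652) - 1*(-2393030)) = √725288*(-1/1489657) + 1587234/((229/3 - 8476/3) + 2393030) = (2*√181322)*(-1/1489657) + 1587234/(-2749 + 2393030) = -2*√181322/1489657 + 1587234/2390281 = 1587234/2390281 - 2*√181322/1489657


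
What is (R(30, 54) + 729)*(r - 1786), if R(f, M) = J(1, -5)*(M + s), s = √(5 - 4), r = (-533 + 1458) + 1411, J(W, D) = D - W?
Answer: 219450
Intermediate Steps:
r = 2336 (r = 925 + 1411 = 2336)
s = 1 (s = √1 = 1)
R(f, M) = -6 - 6*M (R(f, M) = (-5 - 1*1)*(M + 1) = (-5 - 1)*(1 + M) = -6*(1 + M) = -6 - 6*M)
(R(30, 54) + 729)*(r - 1786) = ((-6 - 6*54) + 729)*(2336 - 1786) = ((-6 - 324) + 729)*550 = (-330 + 729)*550 = 399*550 = 219450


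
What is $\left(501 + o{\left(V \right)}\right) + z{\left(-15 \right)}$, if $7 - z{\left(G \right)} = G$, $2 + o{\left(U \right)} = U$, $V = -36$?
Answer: $485$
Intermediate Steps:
$o{\left(U \right)} = -2 + U$
$z{\left(G \right)} = 7 - G$
$\left(501 + o{\left(V \right)}\right) + z{\left(-15 \right)} = \left(501 - 38\right) + \left(7 - -15\right) = \left(501 - 38\right) + \left(7 + 15\right) = 463 + 22 = 485$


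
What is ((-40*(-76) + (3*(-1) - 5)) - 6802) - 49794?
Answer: -53564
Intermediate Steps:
((-40*(-76) + (3*(-1) - 5)) - 6802) - 49794 = ((3040 + (-3 - 5)) - 6802) - 49794 = ((3040 - 8) - 6802) - 49794 = (3032 - 6802) - 49794 = -3770 - 49794 = -53564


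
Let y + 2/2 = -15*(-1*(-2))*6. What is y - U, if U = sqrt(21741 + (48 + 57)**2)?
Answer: -181 - sqrt(32766) ≈ -362.01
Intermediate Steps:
U = sqrt(32766) (U = sqrt(21741 + 105**2) = sqrt(21741 + 11025) = sqrt(32766) ≈ 181.01)
y = -181 (y = -1 - 15*(-1*(-2))*6 = -1 - 30*6 = -1 - 15*12 = -1 - 180 = -181)
y - U = -181 - sqrt(32766)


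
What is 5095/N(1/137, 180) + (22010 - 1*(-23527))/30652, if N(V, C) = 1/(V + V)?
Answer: 318582449/4199324 ≈ 75.865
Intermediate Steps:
N(V, C) = 1/(2*V)
5095/N(1/137, 180) + (22010 - 1*(-23527))/30652 = 5095/((1/(2*(1/137)))) + (22010 - 1*(-23527))/30652 = 5095/((1/(2*(1/137)))) + (22010 + 23527)*(1/30652) = 5095/(((½)*137)) + 45537*(1/30652) = 5095/(137/2) + 45537/30652 = 5095*(2/137) + 45537/30652 = 10190/137 + 45537/30652 = 318582449/4199324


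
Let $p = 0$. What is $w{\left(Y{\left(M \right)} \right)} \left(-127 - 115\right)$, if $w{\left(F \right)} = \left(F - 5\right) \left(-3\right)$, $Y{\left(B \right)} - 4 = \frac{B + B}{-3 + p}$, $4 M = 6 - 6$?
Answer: $-726$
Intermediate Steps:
$M = 0$ ($M = \frac{6 - 6}{4} = \frac{1}{4} \cdot 0 = 0$)
$Y{\left(B \right)} = 4 - \frac{2 B}{3}$ ($Y{\left(B \right)} = 4 + \frac{B + B}{-3 + 0} = 4 + \frac{2 B}{-3} = 4 + 2 B \left(- \frac{1}{3}\right) = 4 - \frac{2 B}{3}$)
$w{\left(F \right)} = 15 - 3 F$ ($w{\left(F \right)} = \left(-5 + F\right) \left(-3\right) = 15 - 3 F$)
$w{\left(Y{\left(M \right)} \right)} \left(-127 - 115\right) = \left(15 - 3 \left(4 - 0\right)\right) \left(-127 - 115\right) = \left(15 - 3 \left(4 + 0\right)\right) \left(-242\right) = \left(15 - 12\right) \left(-242\right) = 3 \left(-242\right) = -726$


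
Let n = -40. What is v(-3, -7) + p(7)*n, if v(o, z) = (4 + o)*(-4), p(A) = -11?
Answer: 436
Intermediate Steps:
v(o, z) = -16 - 4*o
v(-3, -7) + p(7)*n = (-16 - 4*(-3)) - 11*(-40) = (-16 + 12) + 440 = -4 + 440 = 436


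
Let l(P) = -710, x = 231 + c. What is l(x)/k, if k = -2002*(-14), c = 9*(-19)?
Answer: -355/14014 ≈ -0.025332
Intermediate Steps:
c = -171
x = 60 (x = 231 - 171 = 60)
k = 28028
l(x)/k = -710/28028 = -710*1/28028 = -355/14014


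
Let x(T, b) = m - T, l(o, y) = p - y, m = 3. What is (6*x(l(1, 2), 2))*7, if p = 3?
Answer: 84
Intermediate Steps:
l(o, y) = 3 - y
x(T, b) = 3 - T
(6*x(l(1, 2), 2))*7 = (6*(3 - (3 - 1*2)))*7 = (6*(3 - (3 - 2)))*7 = (6*(3 - 1*1))*7 = (6*(3 - 1))*7 = (6*2)*7 = 12*7 = 84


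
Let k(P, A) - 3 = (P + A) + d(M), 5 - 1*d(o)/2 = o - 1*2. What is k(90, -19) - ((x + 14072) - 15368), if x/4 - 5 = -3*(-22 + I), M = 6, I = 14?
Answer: 1256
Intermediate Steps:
d(o) = 14 - 2*o (d(o) = 10 - 2*(o - 1*2) = 10 - 2*(o - 2) = 10 - 2*(-2 + o) = 10 + (4 - 2*o) = 14 - 2*o)
x = 116 (x = 20 + 4*(-3*(-22 + 14)) = 20 + 4*(-3*(-8)) = 20 + 4*24 = 20 + 96 = 116)
k(P, A) = 5 + A + P (k(P, A) = 3 + ((P + A) + (14 - 2*6)) = 3 + ((A + P) + (14 - 12)) = 3 + ((A + P) + 2) = 3 + (2 + A + P) = 5 + A + P)
k(90, -19) - ((x + 14072) - 15368) = (5 - 19 + 90) - ((116 + 14072) - 15368) = 76 - (14188 - 15368) = 76 - 1*(-1180) = 76 + 1180 = 1256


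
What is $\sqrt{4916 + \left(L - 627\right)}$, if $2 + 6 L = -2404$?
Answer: $36 \sqrt{3} \approx 62.354$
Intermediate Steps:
$L = -401$ ($L = - \frac{1}{3} + \frac{1}{6} \left(-2404\right) = - \frac{1}{3} - \frac{1202}{3} = -401$)
$\sqrt{4916 + \left(L - 627\right)} = \sqrt{4916 - 1028} = \sqrt{3888} = 36 \sqrt{3}$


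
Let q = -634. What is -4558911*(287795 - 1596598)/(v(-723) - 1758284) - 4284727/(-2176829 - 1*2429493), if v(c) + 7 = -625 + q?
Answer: -6871152363025080694/2026263468775 ≈ -3.3910e+6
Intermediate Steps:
v(c) = -1266 (v(c) = -7 + (-625 - 634) = -7 - 1259 = -1266)
-4558911*(287795 - 1596598)/(v(-723) - 1758284) - 4284727/(-2176829 - 1*2429493) = -4558911*(287795 - 1596598)/(-1266 - 1758284) - 4284727/(-2176829 - 1*2429493) = -4558911/((-1759550/(-1308803))) - 4284727/(-2176829 - 2429493) = -4558911/((-1759550*(-1/1308803))) - 4284727/(-4606322) = -4558911/1759550/1308803 - 4284727*(-1/4606322) = -4558911*1308803/1759550 + 4284727/4606322 = -5966716393533/1759550 + 4284727/4606322 = -6871152363025080694/2026263468775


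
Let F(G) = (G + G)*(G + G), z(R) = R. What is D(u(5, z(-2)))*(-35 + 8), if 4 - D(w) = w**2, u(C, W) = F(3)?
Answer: 34884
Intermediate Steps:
F(G) = 4*G**2 (F(G) = (2*G)*(2*G) = 4*G**2)
u(C, W) = 36 (u(C, W) = 4*3**2 = 4*9 = 36)
D(w) = 4 - w**2
D(u(5, z(-2)))*(-35 + 8) = (4 - 1*36**2)*(-35 + 8) = (4 - 1*1296)*(-27) = (4 - 1296)*(-27) = -1292*(-27) = 34884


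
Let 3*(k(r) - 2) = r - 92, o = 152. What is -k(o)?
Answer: -22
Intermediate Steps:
k(r) = -86/3 + r/3 (k(r) = 2 + (r - 92)/3 = 2 + (-92 + r)/3 = 2 + (-92/3 + r/3) = -86/3 + r/3)
-k(o) = -(-86/3 + (⅓)*152) = -(-86/3 + 152/3) = -1*22 = -22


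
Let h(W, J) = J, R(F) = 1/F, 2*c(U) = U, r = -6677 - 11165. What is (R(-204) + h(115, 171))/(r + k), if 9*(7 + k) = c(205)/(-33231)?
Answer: -3477590919/363001759798 ≈ -0.0095801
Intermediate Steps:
r = -17842
c(U) = U/2
k = -4187311/598158 (k = -7 + (((½)*205)/(-33231))/9 = -7 + ((205/2)*(-1/33231))/9 = -7 + (⅑)*(-205/66462) = -7 - 205/598158 = -4187311/598158 ≈ -7.0003)
(R(-204) + h(115, 171))/(r + k) = (1/(-204) + 171)/(-17842 - 4187311/598158) = (-1/204 + 171)/(-10676522347/598158) = (34883/204)*(-598158/10676522347) = -3477590919/363001759798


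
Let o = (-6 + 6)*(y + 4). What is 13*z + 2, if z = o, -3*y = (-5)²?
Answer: 2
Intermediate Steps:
y = -25/3 (y = -⅓*(-5)² = -⅓*25 = -25/3 ≈ -8.3333)
o = 0 (o = (-6 + 6)*(-25/3 + 4) = 0*(-13/3) = 0)
z = 0
13*z + 2 = 13*0 + 2 = 0 + 2 = 2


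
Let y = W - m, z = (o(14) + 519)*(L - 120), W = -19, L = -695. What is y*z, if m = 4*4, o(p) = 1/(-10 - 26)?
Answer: 532932575/36 ≈ 1.4804e+7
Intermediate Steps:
o(p) = -1/36 (o(p) = 1/(-36) = -1/36)
m = 16
z = -15226645/36 (z = (-1/36 + 519)*(-695 - 120) = (18683/36)*(-815) = -15226645/36 ≈ -4.2296e+5)
y = -35 (y = -19 - 1*16 = -19 - 16 = -35)
y*z = -35*(-15226645/36) = 532932575/36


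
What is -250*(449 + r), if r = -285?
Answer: -41000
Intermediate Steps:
-250*(449 + r) = -250*(449 - 285) = -250*164 = -41000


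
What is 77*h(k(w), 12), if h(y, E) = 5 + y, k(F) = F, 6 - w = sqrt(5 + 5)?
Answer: 847 - 77*sqrt(10) ≈ 603.50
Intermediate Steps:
w = 6 - sqrt(10) (w = 6 - sqrt(5 + 5) = 6 - sqrt(10) ≈ 2.8377)
77*h(k(w), 12) = 77*(5 + (6 - sqrt(10))) = 77*(11 - sqrt(10)) = 847 - 77*sqrt(10)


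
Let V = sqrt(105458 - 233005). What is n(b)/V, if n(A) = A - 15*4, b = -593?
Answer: 653*I*sqrt(2603)/18221 ≈ 1.8284*I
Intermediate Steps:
V = 7*I*sqrt(2603) (V = sqrt(-127547) = 7*I*sqrt(2603) ≈ 357.14*I)
n(A) = -60 + A (n(A) = A - 60 = -60 + A)
n(b)/V = (-60 - 593)/((7*I*sqrt(2603))) = -(-653)*I*sqrt(2603)/18221 = 653*I*sqrt(2603)/18221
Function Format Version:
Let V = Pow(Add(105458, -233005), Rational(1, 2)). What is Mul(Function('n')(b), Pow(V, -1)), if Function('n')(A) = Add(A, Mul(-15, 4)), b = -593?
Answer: Mul(Rational(653, 18221), I, Pow(2603, Rational(1, 2))) ≈ Mul(1.8284, I)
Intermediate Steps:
V = Mul(7, I, Pow(2603, Rational(1, 2))) (V = Pow(-127547, Rational(1, 2)) = Mul(7, I, Pow(2603, Rational(1, 2))) ≈ Mul(357.14, I))
Function('n')(A) = Add(-60, A) (Function('n')(A) = Add(A, -60) = Add(-60, A))
Mul(Function('n')(b), Pow(V, -1)) = Mul(Add(-60, -593), Pow(Mul(7, I, Pow(2603, Rational(1, 2))), -1)) = Mul(-653, Mul(Rational(-1, 18221), I, Pow(2603, Rational(1, 2)))) = Mul(Rational(653, 18221), I, Pow(2603, Rational(1, 2)))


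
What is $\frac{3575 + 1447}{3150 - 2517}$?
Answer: $\frac{1674}{211} \approx 7.9336$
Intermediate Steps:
$\frac{3575 + 1447}{3150 - 2517} = \frac{5022}{633} = 5022 \cdot \frac{1}{633} = \frac{1674}{211}$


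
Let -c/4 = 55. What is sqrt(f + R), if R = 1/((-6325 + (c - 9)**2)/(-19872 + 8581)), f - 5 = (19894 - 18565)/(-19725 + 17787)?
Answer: sqrt(511847233311)/354654 ≈ 2.0173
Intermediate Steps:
c = -220 (c = -4*55 = -220)
f = 2787/646 (f = 5 + (19894 - 18565)/(-19725 + 17787) = 5 + 1329/(-1938) = 5 + 1329*(-1/1938) = 5 - 443/646 = 2787/646 ≈ 4.3142)
R = -1613/6588 (R = 1/((-6325 + (-220 - 9)**2)/(-19872 + 8581)) = 1/((-6325 + (-229)**2)/(-11291)) = 1/((-6325 + 52441)*(-1/11291)) = 1/(46116*(-1/11291)) = 1/(-6588/1613) = -1613/6588 ≈ -0.24484)
sqrt(f + R) = sqrt(2787/646 - 1613/6588) = sqrt(8659379/2127924) = sqrt(511847233311)/354654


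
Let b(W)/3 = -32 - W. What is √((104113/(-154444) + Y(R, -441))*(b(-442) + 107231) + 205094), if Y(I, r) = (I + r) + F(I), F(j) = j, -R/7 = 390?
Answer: I*√3815853964082877651/77222 ≈ 25296.0*I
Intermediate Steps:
R = -2730 (R = -7*390 = -2730)
b(W) = -96 - 3*W (b(W) = 3*(-32 - W) = -96 - 3*W)
Y(I, r) = r + 2*I (Y(I, r) = (I + r) + I = r + 2*I)
√((104113/(-154444) + Y(R, -441))*(b(-442) + 107231) + 205094) = √((104113/(-154444) + (-441 + 2*(-2730)))*((-96 - 3*(-442)) + 107231) + 205094) = √((104113*(-1/154444) + (-441 - 5460))*((-96 + 1326) + 107231) + 205094) = √((-104113/154444 - 5901)*(1230 + 107231) + 205094) = √(-911478157/154444*108461 + 205094) = √(-98859832386377/154444 + 205094) = √(-98828156848641/154444) = I*√3815853964082877651/77222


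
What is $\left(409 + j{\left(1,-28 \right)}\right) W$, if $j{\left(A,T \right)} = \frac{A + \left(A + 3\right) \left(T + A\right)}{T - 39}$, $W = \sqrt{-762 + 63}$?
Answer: $\frac{27510 i \sqrt{699}}{67} \approx 10856.0 i$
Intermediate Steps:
$W = i \sqrt{699}$ ($W = \sqrt{-699} = i \sqrt{699} \approx 26.439 i$)
$j{\left(A,T \right)} = \frac{A + \left(3 + A\right) \left(A + T\right)}{-39 + T}$
$\left(409 + j{\left(1,-28 \right)}\right) W = \left(409 + \frac{1^{2} + 3 \left(-28\right) + 4 \cdot 1 + 1 \left(-28\right)}{-39 - 28}\right) i \sqrt{699} = \left(409 + \frac{1 - 84 + 4 - 28}{-67}\right) i \sqrt{699} = \left(409 - - \frac{107}{67}\right) i \sqrt{699} = \left(409 + \frac{107}{67}\right) i \sqrt{699} = \frac{27510 i \sqrt{699}}{67}$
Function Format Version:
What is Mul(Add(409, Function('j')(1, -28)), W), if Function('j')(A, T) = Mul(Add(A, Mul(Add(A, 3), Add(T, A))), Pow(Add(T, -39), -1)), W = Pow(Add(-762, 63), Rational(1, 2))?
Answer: Mul(Rational(27510, 67), I, Pow(699, Rational(1, 2))) ≈ Mul(10856., I)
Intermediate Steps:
W = Mul(I, Pow(699, Rational(1, 2))) (W = Pow(-699, Rational(1, 2)) = Mul(I, Pow(699, Rational(1, 2))) ≈ Mul(26.439, I))
Function('j')(A, T) = Mul(Pow(Add(-39, T), -1), Add(A, Mul(Add(3, A), Add(A, T)))) (Function('j')(A, T) = Mul(Add(A, Mul(Add(3, A), Add(A, T))), Pow(Add(-39, T), -1)) = Mul(Pow(Add(-39, T), -1), Add(A, Mul(Add(3, A), Add(A, T)))))
Mul(Add(409, Function('j')(1, -28)), W) = Mul(Add(409, Mul(Pow(Add(-39, -28), -1), Add(Pow(1, 2), Mul(3, -28), Mul(4, 1), Mul(1, -28)))), Mul(I, Pow(699, Rational(1, 2)))) = Mul(Add(409, Mul(Pow(-67, -1), Add(1, -84, 4, -28))), Mul(I, Pow(699, Rational(1, 2)))) = Mul(Add(409, Mul(Rational(-1, 67), -107)), Mul(I, Pow(699, Rational(1, 2)))) = Mul(Add(409, Rational(107, 67)), Mul(I, Pow(699, Rational(1, 2)))) = Mul(Rational(27510, 67), Mul(I, Pow(699, Rational(1, 2)))) = Mul(Rational(27510, 67), I, Pow(699, Rational(1, 2)))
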